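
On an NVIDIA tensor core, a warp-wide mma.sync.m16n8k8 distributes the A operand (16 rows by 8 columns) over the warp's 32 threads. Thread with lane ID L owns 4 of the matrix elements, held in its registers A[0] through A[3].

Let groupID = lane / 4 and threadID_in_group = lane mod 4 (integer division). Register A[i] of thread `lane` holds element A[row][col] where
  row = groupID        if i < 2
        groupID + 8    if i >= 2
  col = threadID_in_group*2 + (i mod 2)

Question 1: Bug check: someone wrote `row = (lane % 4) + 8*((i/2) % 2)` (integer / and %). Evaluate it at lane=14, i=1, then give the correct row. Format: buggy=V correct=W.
`(lane % 4) + 8*((i/2) % 2)`[14,1]->2
lane 14: gid=3 (14/4), tid=2 (14%4)
i=1: r=3+0=3, c=2*2+1=5
row: 2 vs 3

buggy=2 correct=3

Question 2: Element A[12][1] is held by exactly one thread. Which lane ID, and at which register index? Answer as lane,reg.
16,3

r:12=>grp=4,rB=1  c:1=>tig=0,lo=1
L=4*4+0=16  i=1*2+1=3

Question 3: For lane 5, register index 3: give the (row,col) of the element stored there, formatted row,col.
lane 5⇒5/4=1, 5 mod 4=1
i=3  r:1+8⇒9  c:2·1+1⇒3

9,3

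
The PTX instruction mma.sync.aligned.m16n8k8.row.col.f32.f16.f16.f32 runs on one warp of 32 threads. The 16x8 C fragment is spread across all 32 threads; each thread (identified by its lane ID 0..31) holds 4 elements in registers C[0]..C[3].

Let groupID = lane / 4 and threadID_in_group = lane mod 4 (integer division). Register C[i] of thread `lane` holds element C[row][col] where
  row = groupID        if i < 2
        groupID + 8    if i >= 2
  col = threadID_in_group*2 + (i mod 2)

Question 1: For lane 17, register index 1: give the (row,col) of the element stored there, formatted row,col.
17: gr=4,th=1
[1] (4+0,1*2+1) = (4,3)

4,3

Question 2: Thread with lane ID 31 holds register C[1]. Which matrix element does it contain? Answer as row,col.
7,7

31: gid=7,tid=3
[1] (7+0,3*2+1) = (7,7)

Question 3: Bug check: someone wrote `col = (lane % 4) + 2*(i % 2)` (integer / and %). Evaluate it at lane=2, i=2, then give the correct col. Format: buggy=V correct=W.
buggy=2 correct=4

`(lane % 4) + 2*(i % 2)`[2,2]=>2
lane 2=>2/4=0, 2 mod 4=2
i=2  r:0+8=>8  c:2·2+0=>4
col: 2 vs 4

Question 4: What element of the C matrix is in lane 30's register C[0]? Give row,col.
lane 30->30/4=7, 30 mod 4=2
i=0  r:7+0->7  c:2·2+0->4

7,4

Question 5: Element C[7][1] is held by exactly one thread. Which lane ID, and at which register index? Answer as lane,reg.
28,1

r: 7->gid=7,r8=0  c: 1->tid=0,i&1=1
L=7*4+0=28  i=0*2+1=1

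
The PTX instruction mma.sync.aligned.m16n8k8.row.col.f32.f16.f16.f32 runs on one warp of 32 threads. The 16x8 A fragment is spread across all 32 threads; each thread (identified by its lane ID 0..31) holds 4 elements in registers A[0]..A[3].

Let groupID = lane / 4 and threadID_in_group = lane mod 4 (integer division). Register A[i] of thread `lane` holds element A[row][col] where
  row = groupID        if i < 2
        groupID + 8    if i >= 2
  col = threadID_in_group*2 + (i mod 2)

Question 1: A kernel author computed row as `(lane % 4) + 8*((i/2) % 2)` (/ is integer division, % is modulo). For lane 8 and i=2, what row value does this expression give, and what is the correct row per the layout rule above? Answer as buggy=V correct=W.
`(lane % 4) + 8*((i/2) % 2)`[8,2]=>8
8: grp=2,tig=0
[2] (2+8,0*2+0) = (10,0)
row: 8 vs 10

buggy=8 correct=10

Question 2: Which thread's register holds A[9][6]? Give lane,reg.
7,2

r=9→G=1,rhi=1  c=6→T=3,p=0
L=1*4+3=7  i=1*2+0=2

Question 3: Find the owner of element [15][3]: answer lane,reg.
r:15=>grp=7,rB=1  c:3=>tig=1,lo=1
L=7*4+1=29  i=1*2+1=3

29,3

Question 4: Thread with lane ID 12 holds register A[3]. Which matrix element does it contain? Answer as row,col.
12: g=3,t=0
[3] (3+8,0*2+1) = (11,1)

11,1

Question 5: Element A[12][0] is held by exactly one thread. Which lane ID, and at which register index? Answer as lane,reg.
16,2

r=12⇒gr=4,Rb=1  c=0⇒th=0,odd=0
L=4*4+0=16  i=1*2+0=2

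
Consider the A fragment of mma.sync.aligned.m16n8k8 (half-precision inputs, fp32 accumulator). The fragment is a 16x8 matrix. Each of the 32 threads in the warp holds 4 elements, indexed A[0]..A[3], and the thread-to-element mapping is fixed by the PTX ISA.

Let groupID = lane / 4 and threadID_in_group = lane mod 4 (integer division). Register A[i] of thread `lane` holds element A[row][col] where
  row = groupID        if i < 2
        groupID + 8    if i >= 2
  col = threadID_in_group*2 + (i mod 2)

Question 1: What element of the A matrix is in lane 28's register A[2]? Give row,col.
28: g=7,t=0
[2] (7+8,0*2+0) = (15,0)

15,0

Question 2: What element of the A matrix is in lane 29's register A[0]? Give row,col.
29: gid=7,tid=1
[0] (7+0,1*2+0) = (7,2)

7,2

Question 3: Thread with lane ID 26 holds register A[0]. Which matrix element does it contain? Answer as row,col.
lane 26->26/4=6, 26 mod 4=2
i=0  r:6+0->6  c:2·2+0->4

6,4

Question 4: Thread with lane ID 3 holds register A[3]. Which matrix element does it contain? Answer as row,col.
8,7

lane 3: grp=0 (3/4), tig=3 (3%4)
i=3: r=0+8=8, c=3*2+1=7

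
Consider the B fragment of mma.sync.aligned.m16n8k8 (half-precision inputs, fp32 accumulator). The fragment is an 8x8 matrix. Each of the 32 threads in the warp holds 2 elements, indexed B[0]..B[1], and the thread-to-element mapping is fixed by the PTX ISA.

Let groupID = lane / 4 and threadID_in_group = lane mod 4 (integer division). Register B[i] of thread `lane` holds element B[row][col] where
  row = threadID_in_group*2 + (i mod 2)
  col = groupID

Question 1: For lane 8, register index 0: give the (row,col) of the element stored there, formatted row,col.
lane 8: gr=2 (8/4), th=0 (8%4)
i=0: r=0*2+0=0, c=gr=2

0,2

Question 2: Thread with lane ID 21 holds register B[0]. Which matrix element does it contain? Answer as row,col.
lane 21: G=5 (21/4), T=1 (21%4)
i=0: r=1*2+0=2, c=G=5

2,5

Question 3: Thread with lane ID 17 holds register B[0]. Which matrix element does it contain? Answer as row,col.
lane 17: grp=4 (17/4), tig=1 (17%4)
i=0: r=1*2+0=2, c=grp=4

2,4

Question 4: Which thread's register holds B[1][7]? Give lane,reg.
c: 7->gid=7  r: 1->tid=0,i&1=1
L=7*4+0=28  i=1=1

28,1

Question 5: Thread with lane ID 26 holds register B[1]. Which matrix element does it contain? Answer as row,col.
lane 26: grp=6 (26/4), tig=2 (26%4)
i=1: r=2*2+1=5, c=grp=6

5,6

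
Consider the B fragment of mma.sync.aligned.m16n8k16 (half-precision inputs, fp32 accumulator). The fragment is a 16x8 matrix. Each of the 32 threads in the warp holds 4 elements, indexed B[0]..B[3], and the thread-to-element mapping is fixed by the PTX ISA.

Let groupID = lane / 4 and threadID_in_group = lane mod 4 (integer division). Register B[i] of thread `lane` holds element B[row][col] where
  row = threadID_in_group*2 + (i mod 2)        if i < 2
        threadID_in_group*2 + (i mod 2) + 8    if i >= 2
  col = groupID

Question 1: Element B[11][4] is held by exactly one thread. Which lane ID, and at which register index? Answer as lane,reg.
17,3

c=4⇒gr=4  r=11⇒Rb=1,th=1,odd=1
L=4*4+1=17  i=1*2+1=3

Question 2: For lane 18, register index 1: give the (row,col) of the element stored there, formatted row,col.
5,4

lane 18->18/4=4, 18 mod 4=2
i=1  r:2·2+1+0->5  c:4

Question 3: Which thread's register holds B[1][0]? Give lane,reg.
0,1

c: 0->gid=0  r: 1->r8=0,tid=0,i&1=1
L=0*4+0=0  i=0*2+1=1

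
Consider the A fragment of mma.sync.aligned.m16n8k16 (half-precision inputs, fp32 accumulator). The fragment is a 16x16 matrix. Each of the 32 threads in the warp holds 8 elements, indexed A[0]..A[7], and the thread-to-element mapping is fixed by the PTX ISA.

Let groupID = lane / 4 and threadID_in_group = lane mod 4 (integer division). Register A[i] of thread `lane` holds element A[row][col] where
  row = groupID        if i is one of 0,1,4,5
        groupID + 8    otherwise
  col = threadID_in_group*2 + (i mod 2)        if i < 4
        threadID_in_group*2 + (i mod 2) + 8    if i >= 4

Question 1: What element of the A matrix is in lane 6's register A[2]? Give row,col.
lane 6⇒6/4=1, 6 mod 4=2
i=2  r:1+8⇒9  c:2·2+0+0⇒4

9,4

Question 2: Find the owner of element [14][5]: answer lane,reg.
26,3

r=14⇒gr=6,Rb=1  c=5⇒Cb=0,th=2,odd=1
L=6*4+2=26  i=0*4+1*2+1=3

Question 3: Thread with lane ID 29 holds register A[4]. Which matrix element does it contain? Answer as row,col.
lane 29->29/4=7, 29 mod 4=1
i=4  r:7+0->7  c:2·1+0+8->10

7,10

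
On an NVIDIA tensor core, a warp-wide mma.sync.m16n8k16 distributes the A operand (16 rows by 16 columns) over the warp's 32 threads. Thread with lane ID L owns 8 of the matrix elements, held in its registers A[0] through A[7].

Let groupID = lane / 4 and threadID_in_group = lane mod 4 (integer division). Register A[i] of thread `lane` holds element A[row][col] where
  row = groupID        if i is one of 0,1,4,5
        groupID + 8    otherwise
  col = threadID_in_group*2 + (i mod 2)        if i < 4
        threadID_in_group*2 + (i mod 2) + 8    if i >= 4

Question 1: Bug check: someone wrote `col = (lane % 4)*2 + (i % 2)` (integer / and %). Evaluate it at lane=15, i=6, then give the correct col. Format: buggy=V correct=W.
`(lane % 4)*2 + (i % 2)`[15,6]->6
lane 15->15/4=3, 15 mod 4=3
i=6  r:3+8->11  c:2·3+0+8->14
col: 6 vs 14

buggy=6 correct=14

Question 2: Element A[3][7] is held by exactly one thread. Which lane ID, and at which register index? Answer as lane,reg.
15,1

r=3→G=3,rhi=0  c=7→chi=0,T=3,p=1
L=3*4+3=15  i=0*4+0*2+1=1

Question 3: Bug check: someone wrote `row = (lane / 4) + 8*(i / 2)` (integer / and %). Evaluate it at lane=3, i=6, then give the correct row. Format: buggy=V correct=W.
`(lane / 4) + 8*(i / 2)`[3,6]=>24
L=3=>grp=3>>2=0, tig=3&3=3
[6]=>row 0+8=8  col 3·2+0+8=14
row: 24 vs 8

buggy=24 correct=8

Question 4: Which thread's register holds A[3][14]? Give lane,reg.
15,4

r=3⇒gr=3,Rb=0  c=14⇒Cb=1,th=3,odd=0
L=3*4+3=15  i=1*4+0*2+0=4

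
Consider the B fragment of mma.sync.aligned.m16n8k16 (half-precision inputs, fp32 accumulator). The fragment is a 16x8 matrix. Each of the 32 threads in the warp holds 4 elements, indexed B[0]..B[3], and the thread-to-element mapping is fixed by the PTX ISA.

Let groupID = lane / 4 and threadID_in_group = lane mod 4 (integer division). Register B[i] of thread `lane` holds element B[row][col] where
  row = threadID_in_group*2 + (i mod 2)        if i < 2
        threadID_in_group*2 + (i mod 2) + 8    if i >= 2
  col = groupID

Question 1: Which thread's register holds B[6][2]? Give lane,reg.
11,0

c=2→G=2  r=6→rhi=0,T=3,p=0
L=2*4+3=11  i=0*2+0=0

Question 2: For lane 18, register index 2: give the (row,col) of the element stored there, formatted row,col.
12,4

lane 18=>18/4=4, 18 mod 4=2
i=2  r:2·2+0+8=>12  c:4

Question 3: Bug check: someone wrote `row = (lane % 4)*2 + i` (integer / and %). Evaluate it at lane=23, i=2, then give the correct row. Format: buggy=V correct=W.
buggy=8 correct=14

`(lane % 4)*2 + i`[23,2]→8
lane 23→23/4=5, 23 mod 4=3
i=2  r:2·3+0+8→14  c:5
row: 8 vs 14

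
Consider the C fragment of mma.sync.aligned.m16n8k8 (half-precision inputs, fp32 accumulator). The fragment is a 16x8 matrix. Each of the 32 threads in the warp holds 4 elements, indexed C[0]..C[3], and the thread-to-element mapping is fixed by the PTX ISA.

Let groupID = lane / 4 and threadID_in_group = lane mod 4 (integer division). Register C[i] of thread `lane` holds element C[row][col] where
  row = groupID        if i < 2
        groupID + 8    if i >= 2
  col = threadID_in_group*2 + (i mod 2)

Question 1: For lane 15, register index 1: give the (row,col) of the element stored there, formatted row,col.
lane 15⇒15/4=3, 15 mod 4=3
i=1  r:3+0⇒3  c:2·3+1⇒7

3,7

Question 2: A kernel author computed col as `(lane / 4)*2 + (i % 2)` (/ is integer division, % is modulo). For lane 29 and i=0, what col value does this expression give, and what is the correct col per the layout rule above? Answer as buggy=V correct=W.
buggy=14 correct=2

`(lane / 4)*2 + (i % 2)`[29,0]⇒14
lane 29: gr=7 (29/4), th=1 (29%4)
i=0: r=7+0=7, c=1*2+0=2
col: 14 vs 2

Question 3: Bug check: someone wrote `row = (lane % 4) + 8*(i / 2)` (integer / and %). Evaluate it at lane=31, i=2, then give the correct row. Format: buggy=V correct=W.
buggy=11 correct=15

`(lane % 4) + 8*(i / 2)`[31,2]->11
lane 31: g=7 (31/4), t=3 (31%4)
i=2: r=7+8=15, c=3*2+0=6
row: 11 vs 15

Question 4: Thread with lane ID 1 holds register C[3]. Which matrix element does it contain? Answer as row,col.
lane 1=>1/4=0, 1 mod 4=1
i=3  r:0+8=>8  c:2·1+1=>3

8,3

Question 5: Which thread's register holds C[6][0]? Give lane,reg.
r=6->g=6,rb=0  c=0->t=0,b0=0
L=6*4+0=24  i=0*2+0=0

24,0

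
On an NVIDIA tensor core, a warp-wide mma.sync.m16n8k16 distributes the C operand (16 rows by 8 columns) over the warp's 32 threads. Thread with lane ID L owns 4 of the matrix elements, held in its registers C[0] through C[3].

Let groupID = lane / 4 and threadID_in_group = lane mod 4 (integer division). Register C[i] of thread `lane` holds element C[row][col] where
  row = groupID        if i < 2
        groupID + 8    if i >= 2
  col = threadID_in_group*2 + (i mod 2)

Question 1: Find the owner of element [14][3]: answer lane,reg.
25,3

r: 14->gid=6,r8=1  c: 3->tid=1,i&1=1
L=6*4+1=25  i=1*2+1=3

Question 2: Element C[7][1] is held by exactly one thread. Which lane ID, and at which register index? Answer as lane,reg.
r: 7->gid=7,r8=0  c: 1->tid=0,i&1=1
L=7*4+0=28  i=0*2+1=1

28,1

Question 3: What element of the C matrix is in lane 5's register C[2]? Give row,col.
lane 5=>5/4=1, 5 mod 4=1
i=2  r:1+8=>9  c:2·1+0=>2

9,2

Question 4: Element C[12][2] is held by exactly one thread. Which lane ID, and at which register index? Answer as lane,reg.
17,2

r=12⇒gr=4,Rb=1  c=2⇒th=1,odd=0
L=4*4+1=17  i=1*2+0=2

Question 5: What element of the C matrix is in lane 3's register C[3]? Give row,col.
lane 3: G=0 (3/4), T=3 (3%4)
i=3: r=0+8=8, c=3*2+1=7

8,7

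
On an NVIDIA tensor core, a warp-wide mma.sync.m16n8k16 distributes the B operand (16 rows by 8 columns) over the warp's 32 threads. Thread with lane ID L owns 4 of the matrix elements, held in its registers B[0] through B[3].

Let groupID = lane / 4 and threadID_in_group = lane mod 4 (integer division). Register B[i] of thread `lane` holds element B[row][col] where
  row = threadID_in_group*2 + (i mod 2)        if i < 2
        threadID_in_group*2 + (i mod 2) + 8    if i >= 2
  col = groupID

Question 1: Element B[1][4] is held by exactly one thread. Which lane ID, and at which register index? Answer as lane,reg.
c=4->g=4  r=1->rb=0,t=0,b0=1
L=4*4+0=16  i=0*2+1=1

16,1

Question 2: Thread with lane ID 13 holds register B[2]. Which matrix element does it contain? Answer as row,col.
10,3

lane 13: grp=3 (13/4), tig=1 (13%4)
i=2: r=1*2+0+8=10, c=grp=3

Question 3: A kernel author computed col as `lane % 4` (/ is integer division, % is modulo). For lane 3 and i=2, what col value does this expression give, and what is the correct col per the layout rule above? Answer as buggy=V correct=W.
buggy=3 correct=0

`lane % 4`[3,2]=>3
3: grp=0,tig=3
[2] (3*2+0+8,0) = (14,0)
col: 3 vs 0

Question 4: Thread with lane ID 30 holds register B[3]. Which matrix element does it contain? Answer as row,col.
13,7

30: gid=7,tid=2
[3] (2*2+1+8,7) = (13,7)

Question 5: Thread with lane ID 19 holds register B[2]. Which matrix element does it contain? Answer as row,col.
14,4

lane 19: gid=4 (19/4), tid=3 (19%4)
i=2: r=3*2+0+8=14, c=gid=4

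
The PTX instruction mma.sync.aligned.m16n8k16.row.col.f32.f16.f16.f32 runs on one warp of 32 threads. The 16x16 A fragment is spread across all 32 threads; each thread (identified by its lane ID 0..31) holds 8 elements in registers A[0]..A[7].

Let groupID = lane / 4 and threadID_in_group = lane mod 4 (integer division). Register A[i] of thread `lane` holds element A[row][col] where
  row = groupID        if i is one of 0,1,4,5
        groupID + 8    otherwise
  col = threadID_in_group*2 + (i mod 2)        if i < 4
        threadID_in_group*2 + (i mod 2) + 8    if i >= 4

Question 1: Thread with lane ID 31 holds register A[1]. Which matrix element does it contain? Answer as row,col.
7,7

L=31⇒gr=31>>2=7, th=31&3=3
[1]⇒row 7+0=7  col 3·2+1+0=7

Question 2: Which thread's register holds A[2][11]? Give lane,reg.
r=2->g=2,rb=0  c=11->cb=1,t=1,b0=1
L=2*4+1=9  i=1*4+0*2+1=5

9,5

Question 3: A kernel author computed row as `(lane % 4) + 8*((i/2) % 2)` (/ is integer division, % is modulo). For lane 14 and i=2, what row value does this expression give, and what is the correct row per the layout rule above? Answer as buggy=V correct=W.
buggy=10 correct=11

`(lane % 4) + 8*((i/2) % 2)`[14,2]→10
lane 14: G=3 (14/4), T=2 (14%4)
i=2: r=3+8=11, c=2*2+0+0=4
row: 10 vs 11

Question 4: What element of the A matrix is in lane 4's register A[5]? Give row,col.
1,9

lane 4->4/4=1, 4 mod 4=0
i=5  r:1+0->1  c:2·0+1+8->9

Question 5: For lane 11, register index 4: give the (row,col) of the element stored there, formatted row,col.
2,14

11: gr=2,th=3
[4] (2+0,3*2+0+8) = (2,14)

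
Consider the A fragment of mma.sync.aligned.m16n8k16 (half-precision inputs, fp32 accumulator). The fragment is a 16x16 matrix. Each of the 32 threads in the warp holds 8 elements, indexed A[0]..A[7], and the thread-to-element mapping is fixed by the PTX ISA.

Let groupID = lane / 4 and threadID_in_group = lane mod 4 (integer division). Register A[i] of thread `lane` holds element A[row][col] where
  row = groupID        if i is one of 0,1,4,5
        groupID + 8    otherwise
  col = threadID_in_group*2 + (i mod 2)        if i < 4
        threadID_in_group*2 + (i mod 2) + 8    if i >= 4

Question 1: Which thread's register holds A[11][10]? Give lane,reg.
13,6

r:11=>grp=3,rB=1  c:10=>cB=1,tig=1,lo=0
L=3*4+1=13  i=1*4+1*2+0=6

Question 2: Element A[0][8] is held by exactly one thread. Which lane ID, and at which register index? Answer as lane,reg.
0,4

r=0->g=0,rb=0  c=8->cb=1,t=0,b0=0
L=0*4+0=0  i=1*4+0*2+0=4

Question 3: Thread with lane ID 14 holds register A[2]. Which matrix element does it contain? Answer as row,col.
14: G=3,T=2
[2] (3+8,2*2+0+0) = (11,4)

11,4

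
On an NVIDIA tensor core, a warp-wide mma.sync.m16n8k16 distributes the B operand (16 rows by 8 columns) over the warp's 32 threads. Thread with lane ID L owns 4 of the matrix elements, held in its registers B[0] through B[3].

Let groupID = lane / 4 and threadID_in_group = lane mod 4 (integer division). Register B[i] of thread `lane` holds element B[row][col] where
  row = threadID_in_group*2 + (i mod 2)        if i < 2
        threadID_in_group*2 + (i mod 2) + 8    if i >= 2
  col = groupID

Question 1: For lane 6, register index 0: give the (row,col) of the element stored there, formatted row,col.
L=6=>grp=6>>2=1, tig=6&3=2
[0]=>row 2·2+0+0=4  col grp=1

4,1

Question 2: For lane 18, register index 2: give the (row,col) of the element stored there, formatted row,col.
L=18⇒gr=18>>2=4, th=18&3=2
[2]⇒row 2·2+0+8=12  col gr=4

12,4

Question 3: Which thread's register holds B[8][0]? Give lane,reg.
0,2

c=0⇒gr=0  r=8⇒Rb=1,th=0,odd=0
L=0*4+0=0  i=1*2+0=2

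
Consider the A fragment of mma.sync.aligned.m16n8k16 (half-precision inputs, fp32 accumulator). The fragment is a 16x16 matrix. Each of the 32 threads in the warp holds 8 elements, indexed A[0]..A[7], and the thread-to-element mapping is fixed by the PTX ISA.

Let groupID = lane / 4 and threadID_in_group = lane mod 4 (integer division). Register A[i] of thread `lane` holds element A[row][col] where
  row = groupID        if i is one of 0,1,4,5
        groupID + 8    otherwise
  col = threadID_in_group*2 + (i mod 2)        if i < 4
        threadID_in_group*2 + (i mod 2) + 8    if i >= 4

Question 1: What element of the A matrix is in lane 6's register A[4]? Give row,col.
6: g=1,t=2
[4] (1+0,2*2+0+8) = (1,12)

1,12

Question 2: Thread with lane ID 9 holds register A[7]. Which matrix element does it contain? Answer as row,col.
10,11

9: gid=2,tid=1
[7] (2+8,1*2+1+8) = (10,11)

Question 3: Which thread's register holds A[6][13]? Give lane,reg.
26,5

r=6⇒gr=6,Rb=0  c=13⇒Cb=1,th=2,odd=1
L=6*4+2=26  i=1*4+0*2+1=5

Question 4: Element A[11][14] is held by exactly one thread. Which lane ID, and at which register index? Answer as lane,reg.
15,6

r=11→G=3,rhi=1  c=14→chi=1,T=3,p=0
L=3*4+3=15  i=1*4+1*2+0=6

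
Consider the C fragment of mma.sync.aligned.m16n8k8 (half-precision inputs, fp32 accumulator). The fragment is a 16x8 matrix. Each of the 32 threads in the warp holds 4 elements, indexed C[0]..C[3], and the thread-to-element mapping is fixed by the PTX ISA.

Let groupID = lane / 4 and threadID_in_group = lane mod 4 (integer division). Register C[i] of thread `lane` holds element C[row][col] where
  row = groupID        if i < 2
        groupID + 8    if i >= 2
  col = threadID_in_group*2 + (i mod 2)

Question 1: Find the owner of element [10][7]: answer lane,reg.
r=10⇒gr=2,Rb=1  c=7⇒th=3,odd=1
L=2*4+3=11  i=1*2+1=3

11,3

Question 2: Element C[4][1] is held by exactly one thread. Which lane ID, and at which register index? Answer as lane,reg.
r=4->g=4,rb=0  c=1->t=0,b0=1
L=4*4+0=16  i=0*2+1=1

16,1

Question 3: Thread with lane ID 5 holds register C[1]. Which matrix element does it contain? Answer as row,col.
1,3

lane 5->5/4=1, 5 mod 4=1
i=1  r:1+0->1  c:2·1+1->3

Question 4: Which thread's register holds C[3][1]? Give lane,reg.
r:3=>grp=3,rB=0  c:1=>tig=0,lo=1
L=3*4+0=12  i=0*2+1=1

12,1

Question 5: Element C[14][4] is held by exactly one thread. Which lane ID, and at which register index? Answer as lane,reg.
r=14⇒gr=6,Rb=1  c=4⇒th=2,odd=0
L=6*4+2=26  i=1*2+0=2

26,2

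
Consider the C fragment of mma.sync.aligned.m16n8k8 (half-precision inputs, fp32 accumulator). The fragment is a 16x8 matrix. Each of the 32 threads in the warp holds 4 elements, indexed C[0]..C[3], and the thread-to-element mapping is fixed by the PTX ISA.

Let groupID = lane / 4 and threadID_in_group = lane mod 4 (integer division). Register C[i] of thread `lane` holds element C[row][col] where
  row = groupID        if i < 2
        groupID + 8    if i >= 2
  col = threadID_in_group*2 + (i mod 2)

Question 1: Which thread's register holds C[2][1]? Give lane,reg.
8,1

r=2→G=2,rhi=0  c=1→T=0,p=1
L=2*4+0=8  i=0*2+1=1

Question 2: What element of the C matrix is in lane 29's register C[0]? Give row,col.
29: G=7,T=1
[0] (7+0,1*2+0) = (7,2)

7,2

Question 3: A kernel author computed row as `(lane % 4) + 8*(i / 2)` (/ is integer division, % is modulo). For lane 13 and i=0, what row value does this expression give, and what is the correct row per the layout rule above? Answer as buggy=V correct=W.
`(lane % 4) + 8*(i / 2)`[13,0]->1
lane 13: gid=3 (13/4), tid=1 (13%4)
i=0: r=3+0=3, c=1*2+0=2
row: 1 vs 3

buggy=1 correct=3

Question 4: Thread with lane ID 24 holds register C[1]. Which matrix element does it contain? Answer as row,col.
L=24=>grp=24>>2=6, tig=24&3=0
[1]=>row 6+0=6  col 0·2+1=1

6,1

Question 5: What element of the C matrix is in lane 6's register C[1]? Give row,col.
1,5

L=6=>grp=6>>2=1, tig=6&3=2
[1]=>row 1+0=1  col 2·2+1=5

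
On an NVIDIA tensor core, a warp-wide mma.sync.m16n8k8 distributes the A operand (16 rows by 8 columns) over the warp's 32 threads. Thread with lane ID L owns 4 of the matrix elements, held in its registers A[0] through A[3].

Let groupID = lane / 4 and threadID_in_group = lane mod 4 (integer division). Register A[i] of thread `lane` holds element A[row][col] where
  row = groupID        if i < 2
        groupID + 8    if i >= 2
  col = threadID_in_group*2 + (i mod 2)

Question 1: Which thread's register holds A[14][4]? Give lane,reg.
r:14=>grp=6,rB=1  c:4=>tig=2,lo=0
L=6*4+2=26  i=1*2+0=2

26,2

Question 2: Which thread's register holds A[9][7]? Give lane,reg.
r:9=>grp=1,rB=1  c:7=>tig=3,lo=1
L=1*4+3=7  i=1*2+1=3

7,3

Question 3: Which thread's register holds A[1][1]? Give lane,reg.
4,1

r: 1->gid=1,r8=0  c: 1->tid=0,i&1=1
L=1*4+0=4  i=0*2+1=1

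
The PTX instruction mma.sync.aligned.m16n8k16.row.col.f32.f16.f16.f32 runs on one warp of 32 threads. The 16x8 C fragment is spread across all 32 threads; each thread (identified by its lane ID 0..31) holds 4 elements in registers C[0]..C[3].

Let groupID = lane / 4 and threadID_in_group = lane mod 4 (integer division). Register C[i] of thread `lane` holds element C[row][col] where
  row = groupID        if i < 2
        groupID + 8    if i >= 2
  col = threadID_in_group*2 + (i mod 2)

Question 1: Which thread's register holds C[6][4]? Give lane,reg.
r=6->g=6,rb=0  c=4->t=2,b0=0
L=6*4+2=26  i=0*2+0=0

26,0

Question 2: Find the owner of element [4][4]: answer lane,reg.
r=4→G=4,rhi=0  c=4→T=2,p=0
L=4*4+2=18  i=0*2+0=0

18,0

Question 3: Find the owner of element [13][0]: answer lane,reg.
r:13=>grp=5,rB=1  c:0=>tig=0,lo=0
L=5*4+0=20  i=1*2+0=2

20,2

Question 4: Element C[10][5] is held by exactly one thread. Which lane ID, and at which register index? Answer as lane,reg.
10,3

r=10⇒gr=2,Rb=1  c=5⇒th=2,odd=1
L=2*4+2=10  i=1*2+1=3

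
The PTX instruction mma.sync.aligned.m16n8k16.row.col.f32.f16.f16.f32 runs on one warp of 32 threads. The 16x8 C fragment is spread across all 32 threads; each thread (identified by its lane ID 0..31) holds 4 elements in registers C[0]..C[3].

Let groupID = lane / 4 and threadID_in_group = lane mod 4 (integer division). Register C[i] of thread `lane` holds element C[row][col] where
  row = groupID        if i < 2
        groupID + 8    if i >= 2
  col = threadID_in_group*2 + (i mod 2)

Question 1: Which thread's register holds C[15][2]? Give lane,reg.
29,2

r=15→G=7,rhi=1  c=2→T=1,p=0
L=7*4+1=29  i=1*2+0=2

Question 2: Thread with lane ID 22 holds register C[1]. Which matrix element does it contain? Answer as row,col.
lane 22⇒22/4=5, 22 mod 4=2
i=1  r:5+0⇒5  c:2·2+1⇒5

5,5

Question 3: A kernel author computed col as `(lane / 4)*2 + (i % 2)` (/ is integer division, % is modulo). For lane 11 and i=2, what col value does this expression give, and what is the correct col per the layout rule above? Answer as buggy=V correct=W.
buggy=4 correct=6

`(lane / 4)*2 + (i % 2)`[11,2]->4
L=11->g=11>>2=2, t=11&3=3
[2]->row 2+8=10  col 3·2+0=6
col: 4 vs 6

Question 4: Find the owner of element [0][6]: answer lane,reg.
r:0=>grp=0,rB=0  c:6=>tig=3,lo=0
L=0*4+3=3  i=0*2+0=0

3,0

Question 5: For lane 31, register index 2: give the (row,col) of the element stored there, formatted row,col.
15,6

lane 31: gr=7 (31/4), th=3 (31%4)
i=2: r=7+8=15, c=3*2+0=6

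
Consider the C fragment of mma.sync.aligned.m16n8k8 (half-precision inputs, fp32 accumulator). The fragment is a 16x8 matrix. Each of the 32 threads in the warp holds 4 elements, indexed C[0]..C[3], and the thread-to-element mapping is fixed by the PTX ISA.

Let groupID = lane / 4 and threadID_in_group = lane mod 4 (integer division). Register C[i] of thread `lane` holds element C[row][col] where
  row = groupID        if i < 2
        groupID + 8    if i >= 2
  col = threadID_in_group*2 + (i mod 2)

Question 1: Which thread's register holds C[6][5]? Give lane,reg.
r=6->g=6,rb=0  c=5->t=2,b0=1
L=6*4+2=26  i=0*2+1=1

26,1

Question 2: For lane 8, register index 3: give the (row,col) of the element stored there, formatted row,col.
lane 8⇒8/4=2, 8 mod 4=0
i=3  r:2+8⇒10  c:2·0+1⇒1

10,1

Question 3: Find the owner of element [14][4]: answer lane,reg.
26,2

r=14⇒gr=6,Rb=1  c=4⇒th=2,odd=0
L=6*4+2=26  i=1*2+0=2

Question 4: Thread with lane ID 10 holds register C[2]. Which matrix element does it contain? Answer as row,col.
10,4

L=10⇒gr=10>>2=2, th=10&3=2
[2]⇒row 2+8=10  col 2·2+0=4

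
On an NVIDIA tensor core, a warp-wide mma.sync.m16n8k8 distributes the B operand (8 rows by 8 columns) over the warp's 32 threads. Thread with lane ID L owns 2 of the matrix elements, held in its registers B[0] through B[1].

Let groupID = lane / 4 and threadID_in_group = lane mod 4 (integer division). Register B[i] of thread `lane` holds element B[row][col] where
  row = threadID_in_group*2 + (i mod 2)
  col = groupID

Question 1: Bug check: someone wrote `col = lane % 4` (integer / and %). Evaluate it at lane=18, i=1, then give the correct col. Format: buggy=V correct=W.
buggy=2 correct=4

`lane % 4`[18,1]⇒2
L=18⇒gr=18>>2=4, th=18&3=2
[1]⇒row 2·2+1=5  col gr=4
col: 2 vs 4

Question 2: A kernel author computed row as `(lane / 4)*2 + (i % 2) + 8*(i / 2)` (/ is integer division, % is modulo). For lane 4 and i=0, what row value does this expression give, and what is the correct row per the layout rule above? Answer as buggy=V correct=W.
buggy=2 correct=0

`(lane / 4)*2 + (i % 2) + 8*(i / 2)`[4,0]->2
lane 4: gid=1 (4/4), tid=0 (4%4)
i=0: r=0*2+0=0, c=gid=1
row: 2 vs 0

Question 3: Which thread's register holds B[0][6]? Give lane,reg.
24,0

c=6->g=6  r=0->t=0,b0=0
L=6*4+0=24  i=0=0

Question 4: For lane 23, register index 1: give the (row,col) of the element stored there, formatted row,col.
lane 23: G=5 (23/4), T=3 (23%4)
i=1: r=3*2+1=7, c=G=5

7,5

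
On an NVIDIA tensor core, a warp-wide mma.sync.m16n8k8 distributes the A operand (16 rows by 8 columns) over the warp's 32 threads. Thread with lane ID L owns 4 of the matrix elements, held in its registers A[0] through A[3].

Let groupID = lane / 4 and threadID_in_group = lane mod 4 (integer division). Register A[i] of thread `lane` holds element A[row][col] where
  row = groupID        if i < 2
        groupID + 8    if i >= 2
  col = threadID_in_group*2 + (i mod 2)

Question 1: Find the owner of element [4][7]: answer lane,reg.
r=4⇒gr=4,Rb=0  c=7⇒th=3,odd=1
L=4*4+3=19  i=0*2+1=1

19,1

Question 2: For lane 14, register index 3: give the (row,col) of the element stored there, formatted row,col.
lane 14: gid=3 (14/4), tid=2 (14%4)
i=3: r=3+8=11, c=2*2+1=5

11,5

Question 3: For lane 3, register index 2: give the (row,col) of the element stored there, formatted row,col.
8,6

lane 3->3/4=0, 3 mod 4=3
i=2  r:0+8->8  c:2·3+0->6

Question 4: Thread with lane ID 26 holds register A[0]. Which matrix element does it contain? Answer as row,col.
6,4

lane 26→26/4=6, 26 mod 4=2
i=0  r:6+0→6  c:2·2+0→4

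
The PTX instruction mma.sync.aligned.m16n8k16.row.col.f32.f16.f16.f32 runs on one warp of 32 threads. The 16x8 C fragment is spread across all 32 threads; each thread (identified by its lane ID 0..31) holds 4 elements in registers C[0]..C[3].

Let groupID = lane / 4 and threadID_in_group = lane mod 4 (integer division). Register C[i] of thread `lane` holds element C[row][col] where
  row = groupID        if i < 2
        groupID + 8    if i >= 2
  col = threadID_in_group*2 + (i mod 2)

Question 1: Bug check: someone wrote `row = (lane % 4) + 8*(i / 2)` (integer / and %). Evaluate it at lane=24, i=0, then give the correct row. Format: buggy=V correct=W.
`(lane % 4) + 8*(i / 2)`[24,0]⇒0
lane 24⇒24/4=6, 24 mod 4=0
i=0  r:6+0⇒6  c:2·0+0⇒0
row: 0 vs 6

buggy=0 correct=6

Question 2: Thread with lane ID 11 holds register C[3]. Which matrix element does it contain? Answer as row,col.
L=11→G=11>>2=2, T=11&3=3
[3]→row 2+8=10  col 3·2+1=7

10,7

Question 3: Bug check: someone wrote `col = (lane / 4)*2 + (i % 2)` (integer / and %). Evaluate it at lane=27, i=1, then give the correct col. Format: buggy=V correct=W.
buggy=13 correct=7

`(lane / 4)*2 + (i % 2)`[27,1]->13
lane 27: gid=6 (27/4), tid=3 (27%4)
i=1: r=6+0=6, c=3*2+1=7
col: 13 vs 7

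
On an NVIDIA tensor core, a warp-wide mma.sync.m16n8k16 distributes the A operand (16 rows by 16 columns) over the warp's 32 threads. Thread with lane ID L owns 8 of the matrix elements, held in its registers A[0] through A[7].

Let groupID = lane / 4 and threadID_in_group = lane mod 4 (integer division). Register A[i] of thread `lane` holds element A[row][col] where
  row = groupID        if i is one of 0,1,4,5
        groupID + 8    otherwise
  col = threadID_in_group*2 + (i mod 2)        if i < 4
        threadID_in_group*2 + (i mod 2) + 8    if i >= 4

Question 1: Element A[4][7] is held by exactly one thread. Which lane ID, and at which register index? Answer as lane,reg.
r=4→G=4,rhi=0  c=7→chi=0,T=3,p=1
L=4*4+3=19  i=0*4+0*2+1=1

19,1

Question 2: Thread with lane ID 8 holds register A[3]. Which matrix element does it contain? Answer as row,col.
10,1

L=8⇒gr=8>>2=2, th=8&3=0
[3]⇒row 2+8=10  col 0·2+1+0=1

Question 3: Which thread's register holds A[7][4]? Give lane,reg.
30,0

r=7->g=7,rb=0  c=4->cb=0,t=2,b0=0
L=7*4+2=30  i=0*4+0*2+0=0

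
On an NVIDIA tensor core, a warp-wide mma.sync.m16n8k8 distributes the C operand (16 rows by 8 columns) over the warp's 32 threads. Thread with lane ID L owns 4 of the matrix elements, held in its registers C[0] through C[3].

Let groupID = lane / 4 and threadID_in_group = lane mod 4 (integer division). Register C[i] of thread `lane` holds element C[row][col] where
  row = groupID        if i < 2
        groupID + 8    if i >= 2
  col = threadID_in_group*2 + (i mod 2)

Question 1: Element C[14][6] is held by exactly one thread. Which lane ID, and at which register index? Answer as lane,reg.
27,2

r:14=>grp=6,rB=1  c:6=>tig=3,lo=0
L=6*4+3=27  i=1*2+0=2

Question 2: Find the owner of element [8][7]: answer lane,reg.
3,3

r=8->g=0,rb=1  c=7->t=3,b0=1
L=0*4+3=3  i=1*2+1=3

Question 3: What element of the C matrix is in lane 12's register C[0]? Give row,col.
L=12->gid=12>>2=3, tid=12&3=0
[0]->row 3+0=3  col 0·2+0=0

3,0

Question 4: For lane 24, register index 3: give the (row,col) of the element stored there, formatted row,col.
14,1

lane 24->24/4=6, 24 mod 4=0
i=3  r:6+8->14  c:2·0+1->1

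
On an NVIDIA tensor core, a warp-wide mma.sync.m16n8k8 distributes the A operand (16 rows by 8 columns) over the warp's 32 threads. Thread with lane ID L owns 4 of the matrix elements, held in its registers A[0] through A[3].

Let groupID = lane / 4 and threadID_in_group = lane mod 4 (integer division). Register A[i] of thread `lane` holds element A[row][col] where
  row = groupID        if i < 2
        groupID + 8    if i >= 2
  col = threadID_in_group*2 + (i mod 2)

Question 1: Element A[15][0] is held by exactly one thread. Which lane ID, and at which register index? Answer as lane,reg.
28,2

r=15→G=7,rhi=1  c=0→T=0,p=0
L=7*4+0=28  i=1*2+0=2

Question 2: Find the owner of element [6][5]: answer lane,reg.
r=6⇒gr=6,Rb=0  c=5⇒th=2,odd=1
L=6*4+2=26  i=0*2+1=1

26,1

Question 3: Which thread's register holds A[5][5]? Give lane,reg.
22,1

r=5->g=5,rb=0  c=5->t=2,b0=1
L=5*4+2=22  i=0*2+1=1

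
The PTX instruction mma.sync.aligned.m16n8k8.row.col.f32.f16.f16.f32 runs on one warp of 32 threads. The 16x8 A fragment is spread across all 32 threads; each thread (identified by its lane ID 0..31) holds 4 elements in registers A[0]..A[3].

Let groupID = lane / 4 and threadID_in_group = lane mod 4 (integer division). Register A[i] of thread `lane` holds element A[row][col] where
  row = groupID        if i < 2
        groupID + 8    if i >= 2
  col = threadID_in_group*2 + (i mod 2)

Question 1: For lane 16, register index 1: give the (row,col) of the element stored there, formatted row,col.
lane 16=>16/4=4, 16 mod 4=0
i=1  r:4+0=>4  c:2·0+1=>1

4,1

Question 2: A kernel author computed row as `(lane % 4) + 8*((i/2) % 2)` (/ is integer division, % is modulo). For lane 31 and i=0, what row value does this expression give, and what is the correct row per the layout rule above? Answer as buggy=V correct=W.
`(lane % 4) + 8*((i/2) % 2)`[31,0]⇒3
31: gr=7,th=3
[0] (7+0,3*2+0) = (7,6)
row: 3 vs 7

buggy=3 correct=7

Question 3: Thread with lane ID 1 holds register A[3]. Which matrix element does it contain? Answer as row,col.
L=1->gid=1>>2=0, tid=1&3=1
[3]->row 0+8=8  col 1·2+1=3

8,3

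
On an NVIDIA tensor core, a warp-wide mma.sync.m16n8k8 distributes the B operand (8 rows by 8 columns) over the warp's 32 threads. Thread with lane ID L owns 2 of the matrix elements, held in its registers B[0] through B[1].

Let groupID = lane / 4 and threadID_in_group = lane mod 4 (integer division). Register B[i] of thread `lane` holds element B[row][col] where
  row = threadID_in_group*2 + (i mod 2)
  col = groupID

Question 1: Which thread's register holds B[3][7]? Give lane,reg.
29,1

c=7→G=7  r=3→T=1,p=1
L=7*4+1=29  i=1=1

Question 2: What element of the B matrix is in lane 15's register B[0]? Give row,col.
15: gr=3,th=3
[0] (3*2+0,3) = (6,3)

6,3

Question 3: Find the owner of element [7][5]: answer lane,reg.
c=5->g=5  r=7->t=3,b0=1
L=5*4+3=23  i=1=1

23,1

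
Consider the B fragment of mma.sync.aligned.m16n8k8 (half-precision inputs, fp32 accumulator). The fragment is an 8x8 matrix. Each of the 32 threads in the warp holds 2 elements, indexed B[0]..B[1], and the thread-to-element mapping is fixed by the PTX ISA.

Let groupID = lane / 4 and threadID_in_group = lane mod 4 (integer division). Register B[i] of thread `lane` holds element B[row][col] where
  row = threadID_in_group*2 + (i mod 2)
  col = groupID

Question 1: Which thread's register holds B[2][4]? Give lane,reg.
17,0

c: 4->gid=4  r: 2->tid=1,i&1=0
L=4*4+1=17  i=0=0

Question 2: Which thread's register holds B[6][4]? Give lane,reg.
c: 4->gid=4  r: 6->tid=3,i&1=0
L=4*4+3=19  i=0=0

19,0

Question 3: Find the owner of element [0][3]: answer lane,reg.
12,0

c=3->g=3  r=0->t=0,b0=0
L=3*4+0=12  i=0=0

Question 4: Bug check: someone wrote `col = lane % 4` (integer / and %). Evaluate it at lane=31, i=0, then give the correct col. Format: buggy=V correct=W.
`lane % 4`[31,0]→3
lane 31: G=7 (31/4), T=3 (31%4)
i=0: r=3*2+0=6, c=G=7
col: 3 vs 7

buggy=3 correct=7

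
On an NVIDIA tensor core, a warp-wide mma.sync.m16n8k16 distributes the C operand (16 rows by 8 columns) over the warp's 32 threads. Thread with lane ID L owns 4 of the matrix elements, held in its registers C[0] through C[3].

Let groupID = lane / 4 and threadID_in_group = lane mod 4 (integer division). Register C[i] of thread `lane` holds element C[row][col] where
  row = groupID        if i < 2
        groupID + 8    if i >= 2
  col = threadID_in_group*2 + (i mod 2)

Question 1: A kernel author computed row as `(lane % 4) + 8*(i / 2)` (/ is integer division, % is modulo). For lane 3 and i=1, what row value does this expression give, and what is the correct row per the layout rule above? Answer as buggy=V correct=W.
`(lane % 4) + 8*(i / 2)`[3,1]->3
L=3->gid=3>>2=0, tid=3&3=3
[1]->row 0+0=0  col 3·2+1=7
row: 3 vs 0

buggy=3 correct=0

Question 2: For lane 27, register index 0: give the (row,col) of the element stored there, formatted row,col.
6,6

lane 27: g=6 (27/4), t=3 (27%4)
i=0: r=6+0=6, c=3*2+0=6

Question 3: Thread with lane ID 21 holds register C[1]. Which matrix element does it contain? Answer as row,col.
lane 21->21/4=5, 21 mod 4=1
i=1  r:5+0->5  c:2·1+1->3

5,3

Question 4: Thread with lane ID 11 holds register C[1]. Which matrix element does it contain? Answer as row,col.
L=11->g=11>>2=2, t=11&3=3
[1]->row 2+0=2  col 3·2+1=7

2,7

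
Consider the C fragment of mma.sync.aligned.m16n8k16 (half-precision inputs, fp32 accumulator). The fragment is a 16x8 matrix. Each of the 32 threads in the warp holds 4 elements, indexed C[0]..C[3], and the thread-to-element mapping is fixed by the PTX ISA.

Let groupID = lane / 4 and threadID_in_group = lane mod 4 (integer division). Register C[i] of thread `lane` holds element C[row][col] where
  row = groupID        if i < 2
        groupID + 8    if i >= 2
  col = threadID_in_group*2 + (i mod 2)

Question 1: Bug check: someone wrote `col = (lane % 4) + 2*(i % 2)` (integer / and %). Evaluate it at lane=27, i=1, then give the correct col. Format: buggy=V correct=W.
`(lane % 4) + 2*(i % 2)`[27,1]=>5
lane 27: grp=6 (27/4), tig=3 (27%4)
i=1: r=6+0=6, c=3*2+1=7
col: 5 vs 7

buggy=5 correct=7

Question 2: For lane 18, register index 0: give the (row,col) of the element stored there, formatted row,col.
L=18⇒gr=18>>2=4, th=18&3=2
[0]⇒row 4+0=4  col 2·2+0=4

4,4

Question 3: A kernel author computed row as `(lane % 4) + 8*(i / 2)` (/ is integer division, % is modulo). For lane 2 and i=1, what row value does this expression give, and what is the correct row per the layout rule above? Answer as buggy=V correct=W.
`(lane % 4) + 8*(i / 2)`[2,1]->2
2: gid=0,tid=2
[1] (0+0,2*2+1) = (0,5)
row: 2 vs 0

buggy=2 correct=0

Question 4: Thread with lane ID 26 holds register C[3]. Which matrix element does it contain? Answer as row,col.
14,5

lane 26=>26/4=6, 26 mod 4=2
i=3  r:6+8=>14  c:2·2+1=>5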